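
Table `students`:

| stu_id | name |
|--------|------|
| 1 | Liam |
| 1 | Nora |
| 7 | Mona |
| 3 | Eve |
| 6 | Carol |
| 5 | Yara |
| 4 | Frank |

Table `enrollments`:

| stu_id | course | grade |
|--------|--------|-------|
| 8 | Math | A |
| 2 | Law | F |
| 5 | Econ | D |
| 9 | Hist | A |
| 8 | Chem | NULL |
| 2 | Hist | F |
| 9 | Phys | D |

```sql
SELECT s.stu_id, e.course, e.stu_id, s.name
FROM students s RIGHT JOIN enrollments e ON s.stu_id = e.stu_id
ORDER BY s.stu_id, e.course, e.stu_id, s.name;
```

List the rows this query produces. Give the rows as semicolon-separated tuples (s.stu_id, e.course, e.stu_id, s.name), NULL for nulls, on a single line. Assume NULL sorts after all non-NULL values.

(5, Econ, 5, Yara); (NULL, Chem, 8, NULL); (NULL, Hist, 2, NULL); (NULL, Hist, 9, NULL); (NULL, Law, 2, NULL); (NULL, Math, 8, NULL); (NULL, Phys, 9, NULL)

RIGHT JOIN keeps every row from `enrollments`; unmatched rows get NULL for `students`'s columns.
Matching on s.stu_id = e.stu_id.
- stu_id=1: no matching e row.
- stu_id=1: no matching e row.
- stu_id=7: no matching e row.
- stu_id=3: no matching e row.
- stu_id=6: no matching e row.
- stu_id=5: 1 matching e row(s), so 1 row(s) emitted.
- stu_id=4: no matching e row.
- 6 row(s) from e found no s partner → padded with NULL.
After projecting and ordering:
s.stu_id | e.course | e.stu_id | s.name
5 | Econ | 5 | Yara
NULL | Chem | 8 | NULL
NULL | Hist | 2 | NULL
NULL | Hist | 9 | NULL
NULL | Law | 2 | NULL
NULL | Math | 8 | NULL
NULL | Phys | 9 | NULL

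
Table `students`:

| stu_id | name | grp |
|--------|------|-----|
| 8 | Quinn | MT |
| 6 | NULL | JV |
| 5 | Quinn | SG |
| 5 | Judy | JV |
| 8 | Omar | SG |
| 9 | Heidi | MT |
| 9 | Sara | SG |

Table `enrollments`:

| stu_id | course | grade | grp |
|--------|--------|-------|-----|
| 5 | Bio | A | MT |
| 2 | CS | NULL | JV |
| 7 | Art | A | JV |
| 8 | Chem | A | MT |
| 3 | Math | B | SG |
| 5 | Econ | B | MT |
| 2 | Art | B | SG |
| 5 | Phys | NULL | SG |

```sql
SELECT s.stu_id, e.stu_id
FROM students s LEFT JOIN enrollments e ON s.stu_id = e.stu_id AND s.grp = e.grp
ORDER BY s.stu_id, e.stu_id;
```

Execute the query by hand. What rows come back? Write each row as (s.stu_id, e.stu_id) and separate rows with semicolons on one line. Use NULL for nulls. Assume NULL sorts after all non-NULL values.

LEFT JOIN keeps every row from `students`; unmatched rows get NULL for `enrollments`'s columns.
Matching on s.stu_id = e.stu_id AND s.grp = e.grp.
- s row (stu_id=8, grp=MT): matches 1 e row(s) → 1 output row(s).
- s row (stu_id=6, grp=JV): no match → kept, e columns NULL.
- s row (stu_id=5, grp=SG): matches 1 e row(s) → 1 output row(s).
- s row (stu_id=5, grp=JV): no match → kept, e columns NULL.
- s row (stu_id=8, grp=SG): no match → kept, e columns NULL.
- s row (stu_id=9, grp=MT): no match → kept, e columns NULL.
- s row (stu_id=9, grp=SG): no match → kept, e columns NULL.
After projecting and ordering:
s.stu_id | e.stu_id
5 | 5
5 | NULL
6 | NULL
8 | 8
8 | NULL
9 | NULL
9 | NULL

(5, 5); (5, NULL); (6, NULL); (8, 8); (8, NULL); (9, NULL); (9, NULL)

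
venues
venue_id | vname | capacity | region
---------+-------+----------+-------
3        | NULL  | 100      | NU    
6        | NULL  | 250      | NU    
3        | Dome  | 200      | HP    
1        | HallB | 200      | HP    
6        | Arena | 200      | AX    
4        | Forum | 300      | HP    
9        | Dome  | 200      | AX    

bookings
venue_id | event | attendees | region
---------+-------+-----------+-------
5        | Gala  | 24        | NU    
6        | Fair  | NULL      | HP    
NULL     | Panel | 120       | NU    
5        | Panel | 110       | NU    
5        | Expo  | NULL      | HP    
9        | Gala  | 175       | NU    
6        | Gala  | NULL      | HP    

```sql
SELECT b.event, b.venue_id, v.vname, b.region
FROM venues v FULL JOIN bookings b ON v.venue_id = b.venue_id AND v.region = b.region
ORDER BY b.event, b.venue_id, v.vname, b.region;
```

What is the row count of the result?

14

FULL OUTER JOIN keeps every row from both sides; unmatched rows get NULL for the other side's columns.
Matching on v.venue_id = b.venue_id AND v.region = b.region. A NULL in a compared column never satisfies the condition.
- v row (venue_id=3, region=NU): no match → kept, b columns NULL.
- v row (venue_id=6, region=NU): no match → kept, b columns NULL.
- v row (venue_id=3, region=HP): no match → kept, b columns NULL.
- v row (venue_id=1, region=HP): no match → kept, b columns NULL.
- v row (venue_id=6, region=AX): no match → kept, b columns NULL.
- v row (venue_id=4, region=HP): no match → kept, b columns NULL.
- v row (venue_id=9, region=AX): no match → kept, b columns NULL.
- 7 b row(s) had no v match → kept, v columns NULL.
Total: 0 matched + 14 padded = 14 rows.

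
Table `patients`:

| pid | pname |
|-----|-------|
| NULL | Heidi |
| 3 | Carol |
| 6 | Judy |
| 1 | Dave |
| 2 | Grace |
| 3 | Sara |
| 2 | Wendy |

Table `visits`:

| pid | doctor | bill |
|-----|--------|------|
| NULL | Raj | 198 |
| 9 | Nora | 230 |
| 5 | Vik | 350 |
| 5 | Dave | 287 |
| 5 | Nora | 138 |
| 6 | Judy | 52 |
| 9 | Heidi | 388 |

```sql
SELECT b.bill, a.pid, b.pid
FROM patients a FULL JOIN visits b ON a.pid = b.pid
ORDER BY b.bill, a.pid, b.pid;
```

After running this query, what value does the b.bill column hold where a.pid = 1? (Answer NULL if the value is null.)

NULL

FULL OUTER JOIN keeps every row from both sides; unmatched rows get NULL for the other side's columns.
Matching on a.pid = b.pid. A NULL in a compared column never satisfies the condition.
- a (pid=NULL) has no partner → padded with NULL.
- a (pid=3) has no partner → padded with NULL.
- a (pid=6) pairs with 1 row(s) of b.
- a (pid=1) has no partner → padded with NULL.
- a (pid=2) has no partner → padded with NULL.
- a (pid=3) has no partner → padded with NULL.
- a (pid=2) has no partner → padded with NULL.
- 6 row(s) from b found no a partner → padded with NULL.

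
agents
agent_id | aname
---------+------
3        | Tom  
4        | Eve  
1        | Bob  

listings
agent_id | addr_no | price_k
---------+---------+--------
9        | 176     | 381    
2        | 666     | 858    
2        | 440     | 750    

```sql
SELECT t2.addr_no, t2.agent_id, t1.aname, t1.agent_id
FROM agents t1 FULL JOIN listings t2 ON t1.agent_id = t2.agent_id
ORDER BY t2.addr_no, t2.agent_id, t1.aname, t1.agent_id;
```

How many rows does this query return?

6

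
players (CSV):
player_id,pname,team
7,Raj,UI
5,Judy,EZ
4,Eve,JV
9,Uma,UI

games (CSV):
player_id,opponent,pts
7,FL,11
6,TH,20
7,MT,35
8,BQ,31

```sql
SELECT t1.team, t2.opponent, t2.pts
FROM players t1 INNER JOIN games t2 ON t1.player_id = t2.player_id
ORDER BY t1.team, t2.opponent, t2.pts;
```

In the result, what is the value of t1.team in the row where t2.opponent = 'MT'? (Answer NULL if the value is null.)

INNER JOIN keeps only pairs where the ON condition holds.
Matching on t1.player_id = t2.player_id.
- player_id=7: 2 matching t2 row(s), so 2 row(s) emitted.
- player_id=5: no matching t2 row, dropped.
- player_id=4: no matching t2 row, dropped.
- player_id=9: no matching t2 row, dropped.

UI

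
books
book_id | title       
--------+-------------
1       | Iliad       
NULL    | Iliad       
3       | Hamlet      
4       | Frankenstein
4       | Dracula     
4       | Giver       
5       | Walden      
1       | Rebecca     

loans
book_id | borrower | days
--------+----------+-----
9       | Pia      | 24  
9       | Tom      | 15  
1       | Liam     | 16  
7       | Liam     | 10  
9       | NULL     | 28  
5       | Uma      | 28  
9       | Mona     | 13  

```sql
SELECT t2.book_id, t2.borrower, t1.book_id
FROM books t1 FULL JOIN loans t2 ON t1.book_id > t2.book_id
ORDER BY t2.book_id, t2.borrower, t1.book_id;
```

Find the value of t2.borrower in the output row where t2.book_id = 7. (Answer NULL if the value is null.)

Liam

FULL OUTER JOIN keeps every row from both sides; unmatched rows get NULL for the other side's columns.
Matching on t1.book_id > t2.book_id. A NULL in a compared column never satisfies the condition.
Matched pairs: 5; unmatched t1 rows kept: 3; unmatched t2 rows kept: 6.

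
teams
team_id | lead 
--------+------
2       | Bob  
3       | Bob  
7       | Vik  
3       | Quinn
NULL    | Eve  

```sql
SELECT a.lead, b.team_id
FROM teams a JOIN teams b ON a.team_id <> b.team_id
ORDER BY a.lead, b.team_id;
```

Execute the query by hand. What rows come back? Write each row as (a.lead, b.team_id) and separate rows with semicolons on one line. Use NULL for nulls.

(Bob, 2); (Bob, 3); (Bob, 3); (Bob, 7); (Bob, 7); (Quinn, 2); (Quinn, 7); (Vik, 2); (Vik, 3); (Vik, 3)

INNER JOIN keeps only pairs where the ON condition holds.
Matching on a.team_id <> b.team_id. A NULL in a compared column never satisfies the condition.
- a[0] team_id=2 → 3 match(es) in b → 3 row(s).
- a[1] team_id=3 → 2 match(es) in b → 2 row(s).
- a[2] team_id=7 → 3 match(es) in b → 3 row(s).
- a[3] team_id=3 → 2 match(es) in b → 2 row(s).
- a[4] team_id=NULL → no match; dropped.
After projecting and ordering:
a.lead | b.team_id
Bob | 2
Bob | 3
Bob | 3
Bob | 7
Bob | 7
Quinn | 2
Quinn | 7
Vik | 2
Vik | 3
Vik | 3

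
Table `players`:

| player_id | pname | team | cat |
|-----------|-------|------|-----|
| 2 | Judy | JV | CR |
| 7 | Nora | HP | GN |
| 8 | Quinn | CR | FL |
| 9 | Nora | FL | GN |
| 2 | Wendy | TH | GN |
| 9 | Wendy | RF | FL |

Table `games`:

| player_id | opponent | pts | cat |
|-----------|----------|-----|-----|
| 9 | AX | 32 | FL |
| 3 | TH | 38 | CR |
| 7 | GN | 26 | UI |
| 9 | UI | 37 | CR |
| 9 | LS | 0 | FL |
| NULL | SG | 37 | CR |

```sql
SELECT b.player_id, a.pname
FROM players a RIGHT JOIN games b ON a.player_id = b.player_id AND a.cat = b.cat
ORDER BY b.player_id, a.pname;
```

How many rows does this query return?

RIGHT JOIN keeps every row from `games`; unmatched rows get NULL for `players`'s columns.
Matching on a.player_id = b.player_id AND a.cat = b.cat. A NULL in a compared column never satisfies the condition.
- a row (player_id=2, cat=CR): no match.
- a row (player_id=7, cat=GN): no match.
- a row (player_id=8, cat=FL): no match.
- a row (player_id=9, cat=GN): no match.
- a row (player_id=2, cat=GN): no match.
- a row (player_id=9, cat=FL): matches 2 b row(s) → 2 output row(s).
- 4 row(s) from b found no a partner → padded with NULL.
Total: 2 matched + 4 padded = 6 rows.

6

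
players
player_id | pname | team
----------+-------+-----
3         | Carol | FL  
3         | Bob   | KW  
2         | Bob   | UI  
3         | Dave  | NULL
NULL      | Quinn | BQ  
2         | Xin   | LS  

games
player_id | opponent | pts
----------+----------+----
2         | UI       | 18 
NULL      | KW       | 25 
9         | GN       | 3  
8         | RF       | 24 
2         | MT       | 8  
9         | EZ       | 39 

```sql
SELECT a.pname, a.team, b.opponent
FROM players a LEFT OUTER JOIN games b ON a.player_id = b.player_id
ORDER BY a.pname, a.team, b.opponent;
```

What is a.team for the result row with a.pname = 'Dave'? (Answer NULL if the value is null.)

NULL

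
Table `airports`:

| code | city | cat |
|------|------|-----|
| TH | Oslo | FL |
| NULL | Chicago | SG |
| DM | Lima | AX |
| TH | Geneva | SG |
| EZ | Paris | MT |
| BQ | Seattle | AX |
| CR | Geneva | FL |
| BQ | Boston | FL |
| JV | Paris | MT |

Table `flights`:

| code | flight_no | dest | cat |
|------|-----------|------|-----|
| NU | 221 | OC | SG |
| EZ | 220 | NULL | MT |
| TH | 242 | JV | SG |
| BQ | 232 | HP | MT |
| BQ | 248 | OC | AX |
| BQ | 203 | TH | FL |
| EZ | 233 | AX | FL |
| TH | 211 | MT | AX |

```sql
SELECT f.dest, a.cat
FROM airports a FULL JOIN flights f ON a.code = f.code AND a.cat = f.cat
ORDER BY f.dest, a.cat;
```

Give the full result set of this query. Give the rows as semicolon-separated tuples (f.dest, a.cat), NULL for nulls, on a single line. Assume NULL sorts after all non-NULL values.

FULL OUTER JOIN keeps every row from both sides; unmatched rows get NULL for the other side's columns.
Matching on a.code = f.code AND a.cat = f.cat. A NULL in a compared column never satisfies the condition.
Matched pairs: 4; unmatched a rows kept: 5; unmatched f rows kept: 4.

(AX, NULL); (HP, NULL); (JV, SG); (MT, NULL); (OC, AX); (OC, NULL); (TH, FL); (NULL, AX); (NULL, FL); (NULL, FL); (NULL, MT); (NULL, MT); (NULL, SG)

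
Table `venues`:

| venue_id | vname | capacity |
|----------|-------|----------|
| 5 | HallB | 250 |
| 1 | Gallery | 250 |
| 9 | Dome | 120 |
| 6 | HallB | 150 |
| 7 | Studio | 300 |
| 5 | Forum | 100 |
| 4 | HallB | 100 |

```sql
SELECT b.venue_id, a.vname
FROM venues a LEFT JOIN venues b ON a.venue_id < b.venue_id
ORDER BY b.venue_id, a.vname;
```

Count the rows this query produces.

LEFT JOIN keeps every row from `venues a`; unmatched rows get NULL for `venues b`'s columns.
Matching on a.venue_id < b.venue_id.
Matched pairs: 20; unmatched a rows kept: 1.
Total: 20 matched + 1 padded = 21 rows.

21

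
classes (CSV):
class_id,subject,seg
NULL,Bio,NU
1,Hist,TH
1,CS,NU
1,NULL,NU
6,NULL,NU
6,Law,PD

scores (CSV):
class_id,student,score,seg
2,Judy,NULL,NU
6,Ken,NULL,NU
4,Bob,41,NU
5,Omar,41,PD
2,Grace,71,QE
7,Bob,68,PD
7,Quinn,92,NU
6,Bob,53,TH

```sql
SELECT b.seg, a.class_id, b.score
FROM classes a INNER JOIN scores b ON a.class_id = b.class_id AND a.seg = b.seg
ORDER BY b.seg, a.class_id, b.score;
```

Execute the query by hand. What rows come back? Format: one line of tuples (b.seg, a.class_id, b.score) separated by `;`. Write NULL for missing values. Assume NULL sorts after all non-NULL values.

(NU, 6, NULL)

INNER JOIN keeps only pairs where the ON condition holds.
Matching on a.class_id = b.class_id AND a.seg = b.seg. A NULL in a compared column never satisfies the condition.
- a[0] class_id=NULL, seg=NU → no match; dropped.
- a[1] class_id=1, seg=TH → no match; dropped.
- a[2] class_id=1, seg=NU → no match; dropped.
- a[3] class_id=1, seg=NU → no match; dropped.
- a[4] class_id=6, seg=NU → 1 match(es) in b → 1 row(s).
- a[5] class_id=6, seg=PD → no match; dropped.
After projecting and ordering:
b.seg | a.class_id | b.score
NU | 6 | NULL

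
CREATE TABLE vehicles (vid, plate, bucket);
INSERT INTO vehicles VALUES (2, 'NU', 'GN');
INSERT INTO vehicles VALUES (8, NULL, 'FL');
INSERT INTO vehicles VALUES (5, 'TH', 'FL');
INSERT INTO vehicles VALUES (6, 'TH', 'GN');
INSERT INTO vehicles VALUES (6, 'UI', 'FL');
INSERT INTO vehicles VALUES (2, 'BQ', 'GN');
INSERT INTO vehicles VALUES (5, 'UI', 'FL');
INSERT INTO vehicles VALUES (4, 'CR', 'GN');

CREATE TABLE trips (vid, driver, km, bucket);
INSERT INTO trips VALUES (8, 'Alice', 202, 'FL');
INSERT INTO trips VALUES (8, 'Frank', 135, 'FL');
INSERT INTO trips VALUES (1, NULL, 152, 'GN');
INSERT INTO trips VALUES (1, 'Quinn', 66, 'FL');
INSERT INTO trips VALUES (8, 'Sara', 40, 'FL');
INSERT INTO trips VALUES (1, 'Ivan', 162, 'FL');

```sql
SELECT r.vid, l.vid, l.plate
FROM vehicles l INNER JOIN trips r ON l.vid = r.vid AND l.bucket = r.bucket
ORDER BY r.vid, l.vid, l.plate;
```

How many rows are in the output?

3

INNER JOIN keeps only pairs where the ON condition holds.
Matching on l.vid = r.vid AND l.bucket = r.bucket.
Matched pairs: 3.
Total: 3 rows.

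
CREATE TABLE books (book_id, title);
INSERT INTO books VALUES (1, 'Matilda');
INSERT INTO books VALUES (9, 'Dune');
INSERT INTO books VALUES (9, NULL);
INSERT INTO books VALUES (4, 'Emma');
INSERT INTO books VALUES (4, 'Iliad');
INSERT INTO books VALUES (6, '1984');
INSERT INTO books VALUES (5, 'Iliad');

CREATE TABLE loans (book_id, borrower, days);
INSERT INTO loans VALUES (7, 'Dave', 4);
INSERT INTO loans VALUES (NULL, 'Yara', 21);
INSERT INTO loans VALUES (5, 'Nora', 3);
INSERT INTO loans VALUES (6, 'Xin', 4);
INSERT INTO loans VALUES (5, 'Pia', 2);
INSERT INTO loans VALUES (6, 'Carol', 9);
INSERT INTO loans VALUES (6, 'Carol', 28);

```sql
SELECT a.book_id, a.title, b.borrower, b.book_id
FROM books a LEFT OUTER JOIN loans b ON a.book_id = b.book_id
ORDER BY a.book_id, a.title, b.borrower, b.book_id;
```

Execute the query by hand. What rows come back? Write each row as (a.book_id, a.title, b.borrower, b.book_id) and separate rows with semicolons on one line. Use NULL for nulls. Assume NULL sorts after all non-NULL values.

(1, Matilda, NULL, NULL); (4, Emma, NULL, NULL); (4, Iliad, NULL, NULL); (5, Iliad, Nora, 5); (5, Iliad, Pia, 5); (6, 1984, Carol, 6); (6, 1984, Carol, 6); (6, 1984, Xin, 6); (9, Dune, NULL, NULL); (9, NULL, NULL, NULL)

LEFT JOIN keeps every row from `books`; unmatched rows get NULL for `loans`'s columns.
Matching on a.book_id = b.book_id. A NULL in a compared column never satisfies the condition.
- book_id=1: no b row matches, row kept with b columns NULL.
- book_id=9: no b row matches, row kept with b columns NULL.
- book_id=9: no b row matches, row kept with b columns NULL.
- book_id=4: no b row matches, row kept with b columns NULL.
- book_id=4: no b row matches, row kept with b columns NULL.
- book_id=6: 3 matching b row(s), so 3 row(s) emitted.
- book_id=5: 2 matching b row(s), so 2 row(s) emitted.
After projecting and ordering:
a.book_id | a.title | b.borrower | b.book_id
1 | Matilda | NULL | NULL
4 | Emma | NULL | NULL
4 | Iliad | NULL | NULL
5 | Iliad | Nora | 5
5 | Iliad | Pia | 5
6 | 1984 | Carol | 6
6 | 1984 | Carol | 6
6 | 1984 | Xin | 6
9 | Dune | NULL | NULL
9 | NULL | NULL | NULL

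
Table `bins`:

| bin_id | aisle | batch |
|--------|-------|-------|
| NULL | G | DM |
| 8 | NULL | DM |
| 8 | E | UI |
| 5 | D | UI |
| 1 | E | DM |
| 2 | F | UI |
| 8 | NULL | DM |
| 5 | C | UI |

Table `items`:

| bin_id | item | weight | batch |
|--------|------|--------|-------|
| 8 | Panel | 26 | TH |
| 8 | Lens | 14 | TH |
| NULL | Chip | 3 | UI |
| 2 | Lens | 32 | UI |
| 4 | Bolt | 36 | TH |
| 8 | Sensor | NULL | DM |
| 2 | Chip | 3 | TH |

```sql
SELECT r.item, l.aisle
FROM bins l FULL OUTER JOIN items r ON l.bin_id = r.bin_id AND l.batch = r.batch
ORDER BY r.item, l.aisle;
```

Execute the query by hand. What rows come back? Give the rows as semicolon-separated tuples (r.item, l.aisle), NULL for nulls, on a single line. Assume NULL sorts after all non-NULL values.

FULL OUTER JOIN keeps every row from both sides; unmatched rows get NULL for the other side's columns.
Matching on l.bin_id = r.bin_id AND l.batch = r.batch. A NULL in a compared column never satisfies the condition.
- l row (bin_id=NULL, batch=DM): no match → kept, r columns NULL.
- l row (bin_id=8, batch=DM): matches 1 r row(s) → 1 output row(s).
- l row (bin_id=8, batch=UI): no match → kept, r columns NULL.
- l row (bin_id=5, batch=UI): no match → kept, r columns NULL.
- l row (bin_id=1, batch=DM): no match → kept, r columns NULL.
- l row (bin_id=2, batch=UI): matches 1 r row(s) → 1 output row(s).
- l row (bin_id=8, batch=DM): matches 1 r row(s) → 1 output row(s).
- l row (bin_id=5, batch=UI): no match → kept, r columns NULL.
- 5 row(s) from r found no l partner → padded with NULL.

(Bolt, NULL); (Chip, NULL); (Chip, NULL); (Lens, F); (Lens, NULL); (Panel, NULL); (Sensor, NULL); (Sensor, NULL); (NULL, C); (NULL, D); (NULL, E); (NULL, E); (NULL, G)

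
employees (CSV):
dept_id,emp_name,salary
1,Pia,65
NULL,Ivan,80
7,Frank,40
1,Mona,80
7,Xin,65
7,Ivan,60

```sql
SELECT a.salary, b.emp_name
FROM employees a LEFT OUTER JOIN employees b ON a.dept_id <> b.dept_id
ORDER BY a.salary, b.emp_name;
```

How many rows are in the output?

13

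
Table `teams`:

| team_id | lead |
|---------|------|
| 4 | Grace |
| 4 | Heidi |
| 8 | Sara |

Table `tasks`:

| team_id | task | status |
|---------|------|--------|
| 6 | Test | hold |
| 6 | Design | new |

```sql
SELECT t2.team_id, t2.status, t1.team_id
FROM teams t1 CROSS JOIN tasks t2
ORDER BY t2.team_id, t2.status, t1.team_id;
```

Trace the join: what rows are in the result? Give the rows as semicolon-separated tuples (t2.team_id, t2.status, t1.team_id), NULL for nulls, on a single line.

(6, hold, 4); (6, hold, 4); (6, hold, 8); (6, new, 4); (6, new, 4); (6, new, 8)

CROSS JOIN pairs every row of `teams` with every row of `tasks`: 3 × 2 = 6 rows.
After projecting and ordering:
t2.team_id | t2.status | t1.team_id
6 | hold | 4
6 | hold | 4
6 | hold | 8
6 | new | 4
6 | new | 4
6 | new | 8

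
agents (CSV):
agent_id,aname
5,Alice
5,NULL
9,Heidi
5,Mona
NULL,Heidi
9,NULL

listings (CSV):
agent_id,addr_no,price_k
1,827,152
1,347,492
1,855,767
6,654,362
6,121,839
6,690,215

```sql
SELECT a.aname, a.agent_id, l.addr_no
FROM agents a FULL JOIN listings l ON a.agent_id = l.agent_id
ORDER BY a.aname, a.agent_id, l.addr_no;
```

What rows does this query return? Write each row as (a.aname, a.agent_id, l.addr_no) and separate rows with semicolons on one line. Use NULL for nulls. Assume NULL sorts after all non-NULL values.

(Alice, 5, NULL); (Heidi, 9, NULL); (Heidi, NULL, NULL); (Mona, 5, NULL); (NULL, 5, NULL); (NULL, 9, NULL); (NULL, NULL, 121); (NULL, NULL, 347); (NULL, NULL, 654); (NULL, NULL, 690); (NULL, NULL, 827); (NULL, NULL, 855)

FULL OUTER JOIN keeps every row from both sides; unmatched rows get NULL for the other side's columns.
Matching on a.agent_id = l.agent_id. A NULL in a compared column never satisfies the condition.
- a row (agent_id=5): no match → kept, l columns NULL.
- a row (agent_id=5): no match → kept, l columns NULL.
- a row (agent_id=9): no match → kept, l columns NULL.
- a row (agent_id=5): no match → kept, l columns NULL.
- a row (agent_id=NULL): no match → kept, l columns NULL.
- a row (agent_id=9): no match → kept, l columns NULL.
- plus 6 unmatched l row(s), each kept with NULL a columns.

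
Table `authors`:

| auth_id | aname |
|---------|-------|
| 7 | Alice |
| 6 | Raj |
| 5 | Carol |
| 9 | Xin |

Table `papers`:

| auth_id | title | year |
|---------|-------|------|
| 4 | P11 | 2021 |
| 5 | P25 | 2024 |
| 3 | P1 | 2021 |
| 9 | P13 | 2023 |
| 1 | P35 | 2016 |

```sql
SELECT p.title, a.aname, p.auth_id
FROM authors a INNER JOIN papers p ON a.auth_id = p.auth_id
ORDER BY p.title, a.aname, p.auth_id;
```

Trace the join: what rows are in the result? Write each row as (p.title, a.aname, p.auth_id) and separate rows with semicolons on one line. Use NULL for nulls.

INNER JOIN keeps only pairs where the ON condition holds.
Matching on a.auth_id = p.auth_id.
Matched pairs: 2.

(P13, Xin, 9); (P25, Carol, 5)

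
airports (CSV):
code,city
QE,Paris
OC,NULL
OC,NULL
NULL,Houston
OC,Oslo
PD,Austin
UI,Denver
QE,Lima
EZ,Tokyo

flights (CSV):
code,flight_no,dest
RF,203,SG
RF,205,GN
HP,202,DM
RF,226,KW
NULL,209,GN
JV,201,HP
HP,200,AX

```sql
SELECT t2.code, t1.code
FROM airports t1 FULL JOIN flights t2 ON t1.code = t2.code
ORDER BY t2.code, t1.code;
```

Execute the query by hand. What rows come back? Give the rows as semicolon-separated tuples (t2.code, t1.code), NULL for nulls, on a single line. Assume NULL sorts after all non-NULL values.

FULL OUTER JOIN keeps every row from both sides; unmatched rows get NULL for the other side's columns.
Matching on t1.code = t2.code. A NULL in a compared column never satisfies the condition.
- code=QE: no t2 row matches, row kept with t2 columns NULL.
- code=OC: no t2 row matches, row kept with t2 columns NULL.
- code=OC: no t2 row matches, row kept with t2 columns NULL.
- code=NULL: no t2 row matches, row kept with t2 columns NULL.
- code=OC: no t2 row matches, row kept with t2 columns NULL.
- code=PD: no t2 row matches, row kept with t2 columns NULL.
- code=UI: no t2 row matches, row kept with t2 columns NULL.
- code=QE: no t2 row matches, row kept with t2 columns NULL.
- code=EZ: no t2 row matches, row kept with t2 columns NULL.
- plus 7 unmatched t2 row(s), each kept with NULL t1 columns.

(HP, NULL); (HP, NULL); (JV, NULL); (RF, NULL); (RF, NULL); (RF, NULL); (NULL, EZ); (NULL, OC); (NULL, OC); (NULL, OC); (NULL, PD); (NULL, QE); (NULL, QE); (NULL, UI); (NULL, NULL); (NULL, NULL)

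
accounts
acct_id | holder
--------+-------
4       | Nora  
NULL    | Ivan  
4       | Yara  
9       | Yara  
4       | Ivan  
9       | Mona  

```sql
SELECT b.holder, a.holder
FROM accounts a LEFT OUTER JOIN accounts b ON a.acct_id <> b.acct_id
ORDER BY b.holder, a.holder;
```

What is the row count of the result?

13

LEFT JOIN keeps every row from `accounts a`; unmatched rows get NULL for `accounts b`'s columns.
Matching on a.acct_id <> b.acct_id. A NULL in a compared column never satisfies the condition.
Matched pairs: 12; unmatched a rows kept: 1.
Total: 12 matched + 1 padded = 13 rows.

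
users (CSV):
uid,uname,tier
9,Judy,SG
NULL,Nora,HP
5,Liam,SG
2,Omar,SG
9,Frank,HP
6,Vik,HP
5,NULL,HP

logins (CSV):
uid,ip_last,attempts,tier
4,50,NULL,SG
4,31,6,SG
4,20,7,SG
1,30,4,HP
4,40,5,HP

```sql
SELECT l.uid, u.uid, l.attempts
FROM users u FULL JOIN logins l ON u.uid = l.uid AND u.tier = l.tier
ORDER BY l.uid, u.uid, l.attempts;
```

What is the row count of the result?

FULL OUTER JOIN keeps every row from both sides; unmatched rows get NULL for the other side's columns.
Matching on u.uid = l.uid AND u.tier = l.tier. A NULL in a compared column never satisfies the condition.
Matched pairs: 0; unmatched u rows kept: 7; unmatched l rows kept: 5.
Total: 0 matched + 12 padded = 12 rows.

12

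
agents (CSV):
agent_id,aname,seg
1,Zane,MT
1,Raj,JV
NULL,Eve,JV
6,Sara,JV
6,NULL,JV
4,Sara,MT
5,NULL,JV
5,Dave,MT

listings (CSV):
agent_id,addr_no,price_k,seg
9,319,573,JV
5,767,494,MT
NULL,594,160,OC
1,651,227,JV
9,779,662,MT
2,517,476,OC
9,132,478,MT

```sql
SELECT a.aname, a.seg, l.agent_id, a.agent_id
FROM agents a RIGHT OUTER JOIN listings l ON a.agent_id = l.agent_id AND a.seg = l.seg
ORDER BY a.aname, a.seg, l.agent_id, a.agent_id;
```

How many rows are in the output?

RIGHT JOIN keeps every row from `listings`; unmatched rows get NULL for `agents`'s columns.
Matching on a.agent_id = l.agent_id AND a.seg = l.seg. A NULL in a compared column never satisfies the condition.
- a row (agent_id=1, seg=MT): no match.
- a row (agent_id=1, seg=JV): matches 1 l row(s) → 1 output row(s).
- a row (agent_id=NULL, seg=JV): no match.
- a row (agent_id=6, seg=JV): no match.
- a row (agent_id=6, seg=JV): no match.
- a row (agent_id=4, seg=MT): no match.
- a row (agent_id=5, seg=JV): no match.
- a row (agent_id=5, seg=MT): matches 1 l row(s) → 1 output row(s).
- 5 row(s) from l found no a partner → padded with NULL.
Total: 2 matched + 5 padded = 7 rows.

7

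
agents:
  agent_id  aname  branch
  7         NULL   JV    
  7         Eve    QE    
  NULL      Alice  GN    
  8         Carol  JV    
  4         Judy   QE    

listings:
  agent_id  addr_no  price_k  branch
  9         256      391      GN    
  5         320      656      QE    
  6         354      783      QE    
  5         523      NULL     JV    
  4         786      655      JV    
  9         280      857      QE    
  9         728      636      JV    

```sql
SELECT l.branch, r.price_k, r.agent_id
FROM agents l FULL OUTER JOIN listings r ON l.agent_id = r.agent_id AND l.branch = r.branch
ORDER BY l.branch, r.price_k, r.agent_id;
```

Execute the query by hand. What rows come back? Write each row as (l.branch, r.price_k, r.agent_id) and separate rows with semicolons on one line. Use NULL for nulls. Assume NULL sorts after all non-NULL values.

(GN, NULL, NULL); (JV, NULL, NULL); (JV, NULL, NULL); (QE, NULL, NULL); (QE, NULL, NULL); (NULL, 391, 9); (NULL, 636, 9); (NULL, 655, 4); (NULL, 656, 5); (NULL, 783, 6); (NULL, 857, 9); (NULL, NULL, 5)

FULL OUTER JOIN keeps every row from both sides; unmatched rows get NULL for the other side's columns.
Matching on l.agent_id = r.agent_id AND l.branch = r.branch. A NULL in a compared column never satisfies the condition.
- agent_id=7, branch=JV: no r row matches, row kept with r columns NULL.
- agent_id=7, branch=QE: no r row matches, row kept with r columns NULL.
- agent_id=NULL, branch=GN: no r row matches, row kept with r columns NULL.
- agent_id=8, branch=JV: no r row matches, row kept with r columns NULL.
- agent_id=4, branch=QE: no r row matches, row kept with r columns NULL.
- plus 7 unmatched r row(s), each kept with NULL l columns.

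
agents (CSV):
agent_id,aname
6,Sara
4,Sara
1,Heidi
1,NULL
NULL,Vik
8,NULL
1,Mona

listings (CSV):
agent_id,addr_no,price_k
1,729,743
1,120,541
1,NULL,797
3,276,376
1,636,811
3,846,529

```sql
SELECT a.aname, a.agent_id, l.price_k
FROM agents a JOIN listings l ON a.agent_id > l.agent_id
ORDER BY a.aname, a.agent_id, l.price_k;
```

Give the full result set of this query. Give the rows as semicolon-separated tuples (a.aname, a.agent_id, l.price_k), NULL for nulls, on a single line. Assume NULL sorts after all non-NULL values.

(Sara, 4, 376); (Sara, 4, 529); (Sara, 4, 541); (Sara, 4, 743); (Sara, 4, 797); (Sara, 4, 811); (Sara, 6, 376); (Sara, 6, 529); (Sara, 6, 541); (Sara, 6, 743); (Sara, 6, 797); (Sara, 6, 811); (NULL, 8, 376); (NULL, 8, 529); (NULL, 8, 541); (NULL, 8, 743); (NULL, 8, 797); (NULL, 8, 811)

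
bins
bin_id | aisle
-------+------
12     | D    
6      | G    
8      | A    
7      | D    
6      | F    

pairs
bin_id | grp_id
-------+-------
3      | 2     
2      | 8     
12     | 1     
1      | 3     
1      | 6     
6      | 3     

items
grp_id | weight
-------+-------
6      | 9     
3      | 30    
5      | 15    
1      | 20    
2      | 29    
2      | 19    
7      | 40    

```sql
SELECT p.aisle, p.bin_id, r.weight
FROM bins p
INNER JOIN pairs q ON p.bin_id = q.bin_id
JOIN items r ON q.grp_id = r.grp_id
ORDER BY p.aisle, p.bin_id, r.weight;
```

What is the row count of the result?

3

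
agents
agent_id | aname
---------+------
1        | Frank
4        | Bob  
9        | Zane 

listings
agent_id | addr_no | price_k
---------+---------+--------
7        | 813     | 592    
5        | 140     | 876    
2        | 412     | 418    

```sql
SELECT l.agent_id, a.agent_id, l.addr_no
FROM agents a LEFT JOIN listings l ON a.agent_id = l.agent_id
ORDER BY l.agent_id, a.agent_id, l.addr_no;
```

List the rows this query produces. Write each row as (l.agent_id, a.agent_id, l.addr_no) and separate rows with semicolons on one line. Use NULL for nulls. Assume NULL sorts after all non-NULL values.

LEFT JOIN keeps every row from `agents`; unmatched rows get NULL for `listings`'s columns.
Matching on a.agent_id = l.agent_id.
- a (agent_id=1) has no partner → padded with NULL.
- a (agent_id=4) has no partner → padded with NULL.
- a (agent_id=9) has no partner → padded with NULL.
After projecting and ordering:
l.agent_id | a.agent_id | l.addr_no
NULL | 1 | NULL
NULL | 4 | NULL
NULL | 9 | NULL

(NULL, 1, NULL); (NULL, 4, NULL); (NULL, 9, NULL)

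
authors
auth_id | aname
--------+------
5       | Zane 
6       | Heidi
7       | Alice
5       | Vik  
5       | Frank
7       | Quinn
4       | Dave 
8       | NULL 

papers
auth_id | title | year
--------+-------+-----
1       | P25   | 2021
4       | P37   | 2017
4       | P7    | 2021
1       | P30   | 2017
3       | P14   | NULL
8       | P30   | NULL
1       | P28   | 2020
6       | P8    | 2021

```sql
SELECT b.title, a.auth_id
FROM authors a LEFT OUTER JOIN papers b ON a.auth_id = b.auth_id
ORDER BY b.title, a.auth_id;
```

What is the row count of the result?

9

LEFT JOIN keeps every row from `authors`; unmatched rows get NULL for `papers`'s columns.
Matching on a.auth_id = b.auth_id.
- a row (auth_id=5): no match → kept, b columns NULL.
- a row (auth_id=6): matches 1 b row(s) → 1 output row(s).
- a row (auth_id=7): no match → kept, b columns NULL.
- a row (auth_id=5): no match → kept, b columns NULL.
- a row (auth_id=5): no match → kept, b columns NULL.
- a row (auth_id=7): no match → kept, b columns NULL.
- a row (auth_id=4): matches 2 b row(s) → 2 output row(s).
- a row (auth_id=8): matches 1 b row(s) → 1 output row(s).
Total: 4 matched + 5 padded = 9 rows.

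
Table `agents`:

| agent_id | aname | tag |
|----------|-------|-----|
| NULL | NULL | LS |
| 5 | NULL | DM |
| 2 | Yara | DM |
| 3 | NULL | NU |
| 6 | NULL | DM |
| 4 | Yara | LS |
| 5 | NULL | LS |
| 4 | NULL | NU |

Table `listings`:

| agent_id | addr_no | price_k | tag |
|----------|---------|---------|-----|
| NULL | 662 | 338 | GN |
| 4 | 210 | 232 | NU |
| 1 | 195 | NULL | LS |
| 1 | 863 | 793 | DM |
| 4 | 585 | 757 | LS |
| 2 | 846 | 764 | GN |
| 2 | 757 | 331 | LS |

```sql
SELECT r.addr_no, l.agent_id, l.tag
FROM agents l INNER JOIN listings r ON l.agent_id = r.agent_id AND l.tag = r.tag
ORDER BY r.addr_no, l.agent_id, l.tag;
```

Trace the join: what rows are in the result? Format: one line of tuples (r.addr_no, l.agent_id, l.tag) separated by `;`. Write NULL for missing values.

(210, 4, NU); (585, 4, LS)

INNER JOIN keeps only pairs where the ON condition holds.
Matching on l.agent_id = r.agent_id AND l.tag = r.tag. A NULL in a compared column never satisfies the condition.
- l[0] agent_id=NULL, tag=LS → no match; dropped.
- l[1] agent_id=5, tag=DM → no match; dropped.
- l[2] agent_id=2, tag=DM → no match; dropped.
- l[3] agent_id=3, tag=NU → no match; dropped.
- l[4] agent_id=6, tag=DM → no match; dropped.
- l[5] agent_id=4, tag=LS → 1 match(es) in r → 1 row(s).
- l[6] agent_id=5, tag=LS → no match; dropped.
- l[7] agent_id=4, tag=NU → 1 match(es) in r → 1 row(s).
After projecting and ordering:
r.addr_no | l.agent_id | l.tag
210 | 4 | NU
585 | 4 | LS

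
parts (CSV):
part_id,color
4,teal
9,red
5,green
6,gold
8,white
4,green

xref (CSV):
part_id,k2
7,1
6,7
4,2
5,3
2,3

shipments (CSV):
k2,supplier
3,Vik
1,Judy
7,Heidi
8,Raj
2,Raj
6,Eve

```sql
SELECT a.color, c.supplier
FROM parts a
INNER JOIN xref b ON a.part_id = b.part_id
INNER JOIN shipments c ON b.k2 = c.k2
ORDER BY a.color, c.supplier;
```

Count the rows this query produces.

4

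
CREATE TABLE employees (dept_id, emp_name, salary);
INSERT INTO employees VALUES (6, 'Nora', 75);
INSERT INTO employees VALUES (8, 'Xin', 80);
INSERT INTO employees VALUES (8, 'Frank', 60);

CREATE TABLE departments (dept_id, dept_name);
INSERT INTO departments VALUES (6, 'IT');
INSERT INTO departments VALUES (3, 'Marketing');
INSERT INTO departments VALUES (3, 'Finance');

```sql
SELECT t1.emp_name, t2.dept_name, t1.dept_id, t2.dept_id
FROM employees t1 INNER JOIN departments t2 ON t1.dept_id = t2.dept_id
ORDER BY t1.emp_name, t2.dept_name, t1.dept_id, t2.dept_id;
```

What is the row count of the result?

1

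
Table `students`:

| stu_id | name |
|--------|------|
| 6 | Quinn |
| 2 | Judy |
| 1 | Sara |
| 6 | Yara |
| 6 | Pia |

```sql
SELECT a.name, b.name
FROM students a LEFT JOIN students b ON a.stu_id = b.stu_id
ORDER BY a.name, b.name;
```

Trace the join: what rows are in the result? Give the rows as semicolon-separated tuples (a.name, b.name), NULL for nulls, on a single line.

(Judy, Judy); (Pia, Pia); (Pia, Quinn); (Pia, Yara); (Quinn, Pia); (Quinn, Quinn); (Quinn, Yara); (Sara, Sara); (Yara, Pia); (Yara, Quinn); (Yara, Yara)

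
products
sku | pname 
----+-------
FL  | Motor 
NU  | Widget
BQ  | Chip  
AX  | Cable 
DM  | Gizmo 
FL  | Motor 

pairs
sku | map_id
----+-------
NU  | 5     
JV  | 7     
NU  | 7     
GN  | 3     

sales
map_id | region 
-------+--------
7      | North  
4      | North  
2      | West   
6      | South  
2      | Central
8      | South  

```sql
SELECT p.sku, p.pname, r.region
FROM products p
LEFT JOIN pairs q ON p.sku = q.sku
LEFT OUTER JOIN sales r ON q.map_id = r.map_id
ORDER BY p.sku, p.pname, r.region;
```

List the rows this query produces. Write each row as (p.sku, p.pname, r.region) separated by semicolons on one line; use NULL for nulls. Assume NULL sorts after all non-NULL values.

(AX, Cable, NULL); (BQ, Chip, NULL); (DM, Gizmo, NULL); (FL, Motor, NULL); (FL, Motor, NULL); (NU, Widget, North); (NU, Widget, NULL)

Evaluate left to right. First `products p LEFT JOIN pairs q` on sku: 7 row(s).
Then LEFT JOIN `sales r` on map_id: each of those 7 rows is kept; rows whose q.map_id has no match in r get NULL for r's columns.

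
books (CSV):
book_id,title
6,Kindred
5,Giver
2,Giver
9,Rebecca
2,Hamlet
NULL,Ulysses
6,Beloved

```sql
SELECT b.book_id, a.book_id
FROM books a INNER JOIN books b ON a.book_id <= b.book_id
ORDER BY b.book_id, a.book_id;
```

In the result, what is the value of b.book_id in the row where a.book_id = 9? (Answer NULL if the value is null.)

9

INNER JOIN keeps only pairs where the ON condition holds.
Matching on a.book_id <= b.book_id. A NULL in a compared column never satisfies the condition.
- a (book_id=6) pairs with 3 row(s) of b.
- a (book_id=5) pairs with 4 row(s) of b.
- a (book_id=2) pairs with 6 row(s) of b.
- a (book_id=9) pairs with 1 row(s) of b.
- a (book_id=2) pairs with 6 row(s) of b.
- a (book_id=NULL) has no partner → excluded.
- a (book_id=6) pairs with 3 row(s) of b.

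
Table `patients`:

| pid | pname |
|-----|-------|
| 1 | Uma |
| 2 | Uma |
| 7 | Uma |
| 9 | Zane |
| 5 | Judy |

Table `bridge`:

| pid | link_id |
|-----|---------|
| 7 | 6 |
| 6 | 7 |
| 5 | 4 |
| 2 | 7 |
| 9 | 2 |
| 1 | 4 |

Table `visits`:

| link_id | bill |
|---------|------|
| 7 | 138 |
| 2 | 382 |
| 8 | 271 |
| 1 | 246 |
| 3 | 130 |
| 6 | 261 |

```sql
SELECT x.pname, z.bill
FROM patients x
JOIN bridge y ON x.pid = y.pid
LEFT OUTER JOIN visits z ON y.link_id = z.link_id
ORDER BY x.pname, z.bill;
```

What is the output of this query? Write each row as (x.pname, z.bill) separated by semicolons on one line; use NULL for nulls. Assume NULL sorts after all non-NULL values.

Joins associate left-to-right: patients INNER JOIN bridge on pid gives 5 intermediate row(s).
Then LEFT JOIN `visits z` on link_id: each of those 5 rows is kept; rows whose y.link_id has no match in z get NULL for z's columns.

(Judy, NULL); (Uma, 138); (Uma, 261); (Uma, NULL); (Zane, 382)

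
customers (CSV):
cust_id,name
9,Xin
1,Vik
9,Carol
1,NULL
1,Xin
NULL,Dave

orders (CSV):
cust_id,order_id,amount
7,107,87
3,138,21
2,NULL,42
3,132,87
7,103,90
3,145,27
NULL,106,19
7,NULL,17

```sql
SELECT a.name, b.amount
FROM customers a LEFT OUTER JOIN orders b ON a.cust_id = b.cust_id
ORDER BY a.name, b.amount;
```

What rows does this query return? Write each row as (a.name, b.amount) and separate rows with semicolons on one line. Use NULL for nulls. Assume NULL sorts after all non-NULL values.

LEFT JOIN keeps every row from `customers`; unmatched rows get NULL for `orders`'s columns.
Matching on a.cust_id = b.cust_id. A NULL in a compared column never satisfies the condition.
- a row (cust_id=9): no match → kept, b columns NULL.
- a row (cust_id=1): no match → kept, b columns NULL.
- a row (cust_id=9): no match → kept, b columns NULL.
- a row (cust_id=1): no match → kept, b columns NULL.
- a row (cust_id=1): no match → kept, b columns NULL.
- a row (cust_id=NULL): no match → kept, b columns NULL.
After projecting and ordering:
a.name | b.amount
Carol | NULL
Dave | NULL
Vik | NULL
Xin | NULL
Xin | NULL
NULL | NULL

(Carol, NULL); (Dave, NULL); (Vik, NULL); (Xin, NULL); (Xin, NULL); (NULL, NULL)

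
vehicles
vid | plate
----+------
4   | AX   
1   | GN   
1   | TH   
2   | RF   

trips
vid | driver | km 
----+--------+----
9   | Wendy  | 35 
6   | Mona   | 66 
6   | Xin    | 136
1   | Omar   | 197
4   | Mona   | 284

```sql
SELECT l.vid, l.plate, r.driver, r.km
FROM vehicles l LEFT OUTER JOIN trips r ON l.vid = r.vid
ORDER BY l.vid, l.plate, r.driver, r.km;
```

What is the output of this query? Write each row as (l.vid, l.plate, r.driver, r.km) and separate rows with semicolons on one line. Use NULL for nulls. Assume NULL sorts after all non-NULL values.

(1, GN, Omar, 197); (1, TH, Omar, 197); (2, RF, NULL, NULL); (4, AX, Mona, 284)

LEFT JOIN keeps every row from `vehicles`; unmatched rows get NULL for `trips`'s columns.
Matching on l.vid = r.vid.
Matched pairs: 3; unmatched l rows kept: 1.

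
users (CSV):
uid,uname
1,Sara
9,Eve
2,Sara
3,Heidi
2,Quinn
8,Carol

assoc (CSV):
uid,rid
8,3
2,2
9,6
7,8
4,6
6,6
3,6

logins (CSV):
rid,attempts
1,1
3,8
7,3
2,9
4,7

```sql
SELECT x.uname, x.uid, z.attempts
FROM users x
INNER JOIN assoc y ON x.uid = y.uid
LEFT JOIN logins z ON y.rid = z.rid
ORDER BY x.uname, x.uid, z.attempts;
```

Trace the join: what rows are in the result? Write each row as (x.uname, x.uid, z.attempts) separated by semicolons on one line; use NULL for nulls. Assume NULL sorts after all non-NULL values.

Step 1 — x INNER JOIN y on uid → 5 row(s).
Then LEFT JOIN `logins z` on rid: each of those 5 rows is kept; rows whose y.rid has no match in z get NULL for z's columns.

(Carol, 8, 8); (Eve, 9, NULL); (Heidi, 3, NULL); (Quinn, 2, 9); (Sara, 2, 9)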